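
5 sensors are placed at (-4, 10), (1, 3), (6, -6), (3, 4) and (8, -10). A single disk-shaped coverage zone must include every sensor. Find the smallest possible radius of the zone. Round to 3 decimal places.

11.662

The minimum enclosing circle of a finite set is fixed by two of the points (as a diameter) or three (as a circumcircle).
The farthest pair is (-4, 10)–(8, -10) with squared distance 544. The circle on this segment as diameter has centre (2, 0) and r² = 544/4 = 136.
Check (1, 3): distance² to centre = 10 ≤ 136, so it lies inside.
All remaining points lie in this disk, and no smaller disk contains both endpoints, so this is the minimum enclosing circle.
r = √136 ≈ 11.662.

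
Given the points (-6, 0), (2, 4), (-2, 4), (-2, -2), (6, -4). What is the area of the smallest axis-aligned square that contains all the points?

The bounding box has width 12 and height 8.
An axis-aligned square enclosing the set must have side ≥ max(width, height).
So the minimum side is max(12, 8) = 12.
Area = 12² = 144.

144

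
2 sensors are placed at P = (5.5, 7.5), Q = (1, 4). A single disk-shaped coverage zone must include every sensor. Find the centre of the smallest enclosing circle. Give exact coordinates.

The smallest circle enclosing two points has them as diameter endpoints.
Centre = midpoint = (3.25, 5.75); r² = |PQ|²/4 = 32.5/4 = 8.125.
Centre = (3.25, 5.75).

(3.25, 5.75)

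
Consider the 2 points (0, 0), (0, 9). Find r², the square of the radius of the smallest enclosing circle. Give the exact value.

20.25

The smallest circle enclosing two points has them as diameter endpoints.
Centre = midpoint = (0, 4.5); r² = |(0, 0)−(0, 9)|²/4 = 81/4 = 20.25.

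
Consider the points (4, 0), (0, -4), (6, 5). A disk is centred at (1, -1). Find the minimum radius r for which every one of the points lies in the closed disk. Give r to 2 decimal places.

7.81

The required radius is the distance from (1, -1) to the farthest point.
Squared distances: 10, 10, 61.
Maximum is 61, attained at (6, 5).
r = √61 ≈ 7.81.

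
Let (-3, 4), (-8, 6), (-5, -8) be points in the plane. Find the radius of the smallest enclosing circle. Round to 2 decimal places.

7.16

Call the three points A, B, C in the order given.
Side lengths²: AB² = 29, AC² = 148, BC² = 205.
Since BC² = 205 ≥ 148 + 29 = 177, the angle opposite BC is not acute, so the smallest enclosing circle has BC as diameter.
Centre = midpoint of BC = (-6.5, -1), r² = 205/4 = 51.25.
r = √(51.25) ≈ 7.16.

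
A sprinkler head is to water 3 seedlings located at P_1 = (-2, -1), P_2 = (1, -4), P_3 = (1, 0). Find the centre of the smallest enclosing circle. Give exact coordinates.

Side lengths²: P_1P_2² = 18, P_1P_3² = 10, P_2P_3² = 16.
Since P_1P_2² = 18 < 16 + 10 = 26, the triangle is acute, so the smallest enclosing circle is the circumcircle.
Circumcentre = (0, -2), r² = 5.
Centre = (0, -2).

(0, -2)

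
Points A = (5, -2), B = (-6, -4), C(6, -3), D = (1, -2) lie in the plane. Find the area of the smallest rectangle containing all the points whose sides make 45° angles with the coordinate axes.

In coordinates u = x + y, v = x − y the rectangle is axis-aligned; the map (x,y)→(u,v) scales areas by 2.
u-values: 3, -10, 3, -1; range = 3 − (-10) = 13.
v-values: 7, -2, 9, 3; range = 9 − (-2) = 11.
Area = (13 × 11) / 2 = 71.5.

71.5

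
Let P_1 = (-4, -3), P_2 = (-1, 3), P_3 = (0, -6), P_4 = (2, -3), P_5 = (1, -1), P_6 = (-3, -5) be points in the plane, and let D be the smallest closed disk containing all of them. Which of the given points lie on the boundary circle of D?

A smallest enclosing disk is always determined by at most three of the input points on its boundary.
The farthest pair is P_2–P_3 with squared distance 82. The circle on this segment as diameter has centre (-0.5, -1.5) and r² = 82/4 = 20.5.
Check P_1: distance² to centre = 14.5 ≤ 20.5, so it lies inside.
All remaining points lie in this disk, and no smaller disk contains both endpoints, so this is the minimum enclosing circle.
The points at distance exactly r from the centre are P_2, P_3 — 2 points.

P_2, P_3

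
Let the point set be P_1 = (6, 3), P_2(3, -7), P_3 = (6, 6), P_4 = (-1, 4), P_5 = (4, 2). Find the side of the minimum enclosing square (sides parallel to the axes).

The bounding box has width 7 and height 13.
An axis-aligned square enclosing the set must have side ≥ max(width, height).
So the minimum side is max(7, 13) = 13.

13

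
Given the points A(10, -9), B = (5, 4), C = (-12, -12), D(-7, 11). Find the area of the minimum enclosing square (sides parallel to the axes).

The bounding box has width 22 and height 23.
An axis-aligned square enclosing the set must have side ≥ max(width, height).
So the minimum side is max(22, 23) = 23.
Area = 23² = 529.

529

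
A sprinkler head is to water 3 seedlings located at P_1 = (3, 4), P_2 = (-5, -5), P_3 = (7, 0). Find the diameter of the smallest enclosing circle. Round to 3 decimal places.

13.022

Side lengths²: P_1P_2² = 145, P_1P_3² = 32, P_2P_3² = 169.
Since P_2P_3² = 169 < 145 + 32 = 177, the triangle is acute, so the smallest enclosing circle is the circumcircle.
Circumcentre = (29/34, -73/34), r² = 24505/578.
Diameter = 2r = 2√(24505/578) ≈ 13.022.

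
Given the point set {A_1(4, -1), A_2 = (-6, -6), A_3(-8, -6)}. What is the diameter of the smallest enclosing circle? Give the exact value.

Side lengths²: A_1A_2² = 125, A_1A_3² = 169, A_2A_3² = 4.
Since A_1A_3² = 169 ≥ 125 + 4 = 129, the angle opposite A_1A_3 is not acute, so the smallest enclosing circle has A_1A_3 as diameter.
Centre = midpoint of A_1A_3 = (-2, -3.5), r² = 169/4 = 42.25.
Diameter = 2r = 2√(42.25) = 13.

13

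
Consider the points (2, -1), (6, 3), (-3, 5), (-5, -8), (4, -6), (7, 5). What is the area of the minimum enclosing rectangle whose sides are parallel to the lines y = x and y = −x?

In coordinates u = x + y, v = x − y the rectangle is axis-aligned; the map (x,y)→(u,v) scales areas by 2.
u-values: 1, 9, 2, -13, -2, 12; range = 12 − (-13) = 25.
v-values: 3, 3, -8, 3, 10, 2; range = 10 − (-8) = 18.
Area = (25 × 18) / 2 = 225.

225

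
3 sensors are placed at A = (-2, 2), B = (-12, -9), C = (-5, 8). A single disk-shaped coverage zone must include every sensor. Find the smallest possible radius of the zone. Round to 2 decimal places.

Side lengths²: AB² = 221, AC² = 45, BC² = 338.
Since BC² = 338 ≥ 221 + 45 = 266, the angle opposite BC is not acute, so the smallest enclosing circle has BC as diameter.
Centre = midpoint of BC = (-8.5, -0.5), r² = 338/4 = 84.5.
r = √(84.5) ≈ 9.19.

9.19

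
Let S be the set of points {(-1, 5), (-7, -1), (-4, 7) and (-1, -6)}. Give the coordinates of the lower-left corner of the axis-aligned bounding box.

(-7, -6)

x-range [-7, -1], y-range [-6, 7].
The lower-left corner is (-7, -6).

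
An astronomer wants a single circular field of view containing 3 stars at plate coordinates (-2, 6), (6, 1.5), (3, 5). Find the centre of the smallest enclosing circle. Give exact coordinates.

(2, 3.75)

Call the three points A, B, C in the order given.
Side lengths²: AB² = 84.25, AC² = 26, BC² = 21.25.
Since AB² = 84.25 ≥ 26 + 21.25 = 47.25, the angle opposite AB is not acute, so the smallest enclosing circle has AB as diameter.
Centre = midpoint of AB = (2, 3.75), r² = 84.25/4 = 21.0625.
Centre = (2, 3.75).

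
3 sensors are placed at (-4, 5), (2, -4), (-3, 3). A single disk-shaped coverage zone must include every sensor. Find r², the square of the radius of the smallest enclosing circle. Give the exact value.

Call the three points A, B, C in the order given.
Side lengths²: AB² = 117, AC² = 5, BC² = 74.
Since AB² = 117 ≥ 74 + 5 = 79, the angle opposite AB is not acute, so the smallest enclosing circle has AB as diameter.
Centre = midpoint of AB = (-1, 0.5), r² = 117/4 = 29.25.

29.25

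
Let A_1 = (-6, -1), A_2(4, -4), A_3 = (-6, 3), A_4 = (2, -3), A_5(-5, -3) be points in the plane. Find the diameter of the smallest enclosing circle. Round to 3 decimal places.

12.207

The minimum enclosing circle of a finite set is fixed by two of the points (as a diameter) or three (as a circumcircle).
The farthest pair is A_2–A_3 with squared distance 149. The circle on this segment as diameter has centre (-1, -0.5) and r² = 149/4 = 37.25.
Check A_1: distance² to centre = 25.25 ≤ 37.25, so it lies inside.
All remaining points lie in this disk, and no smaller disk contains both endpoints, so this is the minimum enclosing circle.
Diameter = 2r = 2√(37.25) ≈ 12.207.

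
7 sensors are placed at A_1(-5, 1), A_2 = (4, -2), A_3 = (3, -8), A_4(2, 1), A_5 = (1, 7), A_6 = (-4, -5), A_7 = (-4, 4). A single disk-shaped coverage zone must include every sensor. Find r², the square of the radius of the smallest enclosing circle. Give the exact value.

A smallest enclosing disk is always determined by at most three of the input points on its boundary.
The farthest pair is A_3–A_5 with squared distance 229. The circle on this segment as diameter has centre (2, -0.5) and r² = 229/4 = 57.25.
Check A_1: distance² to centre = 51.25 ≤ 57.25, so it lies inside.
All remaining points lie in this disk, and no smaller disk contains both endpoints, so this is the minimum enclosing circle.

57.25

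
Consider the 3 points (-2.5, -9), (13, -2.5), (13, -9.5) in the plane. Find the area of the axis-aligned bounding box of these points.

x ranges over [-2.5, 13], width 15.5.
y ranges over [-9.5, -2.5], height 7.
Area = 15.5 × 7 = 108.5.

108.5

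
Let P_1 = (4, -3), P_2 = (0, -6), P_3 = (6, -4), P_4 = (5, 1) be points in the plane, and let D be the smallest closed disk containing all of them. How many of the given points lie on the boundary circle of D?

2

A smallest enclosing disk is always determined by at most three of the input points on its boundary.
The farthest pair is P_2–P_4 with squared distance 74. The circle on this segment as diameter has centre (2.5, -2.5) and r² = 74/4 = 18.5.
Check P_1: distance² to centre = 2.5 ≤ 18.5, so it lies inside.
All remaining points lie in this disk, and no smaller disk contains both endpoints, so this is the minimum enclosing circle.
The points at distance exactly r from the centre are P_2, P_4 — 2 points.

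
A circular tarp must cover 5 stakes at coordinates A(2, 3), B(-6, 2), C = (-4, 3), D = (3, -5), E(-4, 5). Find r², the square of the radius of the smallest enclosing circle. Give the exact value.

The minimum enclosing circle of a finite set is fixed by two of the points (as a diameter) or three (as a circumcircle).
The farthest pair is D–E with squared distance 149. The circle on this segment as diameter has centre (-0.5, 0) and r² = 149/4 = 37.25.
Check A: distance² to centre = 15.25 ≤ 37.25, so it lies inside.
All remaining points lie in this disk, and no smaller disk contains both endpoints, so this is the minimum enclosing circle.

37.25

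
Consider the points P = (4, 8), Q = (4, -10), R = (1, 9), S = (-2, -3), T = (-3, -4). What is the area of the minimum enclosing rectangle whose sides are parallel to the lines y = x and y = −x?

In coordinates u = x + y, v = x − y the rectangle is axis-aligned; the map (x,y)→(u,v) scales areas by 2.
u-values: 12, -6, 10, -5, -7; range = 12 − (-7) = 19.
v-values: -4, 14, -8, 1, 1; range = 14 − (-8) = 22.
Area = (19 × 22) / 2 = 209.

209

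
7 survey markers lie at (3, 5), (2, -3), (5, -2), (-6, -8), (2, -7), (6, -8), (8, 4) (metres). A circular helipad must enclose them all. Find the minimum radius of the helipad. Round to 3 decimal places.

A smallest enclosing disk is always determined by at most three of the input points on its boundary.
The farthest pair is (-6, -8)–(8, 4) with squared distance 340. The circle on this segment as diameter has centre (1, -2) and r² = 340/4 = 85.
Check (3, 5): distance² to centre = 53 ≤ 85, so it lies inside.
All remaining points lie in this disk, and no smaller disk contains both endpoints, so this is the minimum enclosing circle.
r = √85 ≈ 9.220.

9.220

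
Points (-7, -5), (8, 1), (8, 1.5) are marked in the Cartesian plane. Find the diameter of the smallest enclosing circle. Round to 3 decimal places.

Call the three points A, B, C in the order given.
Side lengths²: AB² = 261, AC² = 267.25, BC² = 0.25.
Since AC² = 267.25 ≥ 261 + 0.25 = 261.25, the angle opposite AC is not acute, so the smallest enclosing circle has AC as diameter.
Centre = midpoint of AC = (0.5, -1.75), r² = 267.25/4 = 66.8125.
Diameter = 2r = 2√(66.8125) ≈ 16.348.

16.348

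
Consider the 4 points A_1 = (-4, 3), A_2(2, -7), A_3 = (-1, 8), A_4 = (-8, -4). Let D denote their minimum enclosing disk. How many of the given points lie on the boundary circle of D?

The minimum enclosing circle of a finite set is fixed by two of the points (as a diameter) or three (as a circumcircle).
The minimum enclosing circle is determined by three boundary points: A_2, A_3, A_4.
Their circumcentre is (-123/94, 13/94) with r² = 273481/4418.
The farthest remaining point A_1 is at distance² 68185/4418 ≤ 273481/4418.
The points at distance exactly r from the centre are A_2, A_3, A_4 — 3 points.

3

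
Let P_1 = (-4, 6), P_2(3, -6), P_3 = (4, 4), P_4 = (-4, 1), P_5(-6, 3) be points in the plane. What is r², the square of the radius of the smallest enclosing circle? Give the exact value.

A smallest enclosing disk is always determined by at most three of the input points on its boundary.
The farthest pair is P_1–P_2 with squared distance 193. The circle on this segment as diameter has centre (-0.5, 0) and r² = 193/4 = 48.25.
Check P_3: distance² to centre = 36.25 ≤ 48.25, so it lies inside.
All remaining points lie in this disk, and no smaller disk contains both endpoints, so this is the minimum enclosing circle.

48.25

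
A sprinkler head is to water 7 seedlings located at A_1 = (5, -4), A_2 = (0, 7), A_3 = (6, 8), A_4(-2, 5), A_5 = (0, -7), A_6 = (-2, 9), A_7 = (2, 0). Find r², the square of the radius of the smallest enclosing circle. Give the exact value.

122525/1764

A smallest enclosing disk is always determined by at most three of the input points on its boundary.
The minimum enclosing circle is determined by three boundary points: A_3, A_5, A_6.
Their circumcentre is (23/21, 53/42) with r² = 122525/1764.
The farthest remaining point A_1 is at distance² 75737/1764 ≤ 122525/1764.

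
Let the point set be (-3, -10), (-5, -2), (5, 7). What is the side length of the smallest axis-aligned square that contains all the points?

17

The bounding box has width 10 and height 17.
An axis-aligned square enclosing the set must have side ≥ max(width, height).
So the minimum side is max(10, 17) = 17.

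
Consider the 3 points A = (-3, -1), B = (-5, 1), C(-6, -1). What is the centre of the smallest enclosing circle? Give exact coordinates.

(-4.5, -0.5)

Side lengths²: AB² = 8, AC² = 9, BC² = 5.
Since AC² = 9 < 8 + 5 = 13, the triangle is acute, so the smallest enclosing circle is the circumcircle.
Circumcentre = (-4.5, -0.5), r² = 2.5.
Centre = (-4.5, -0.5).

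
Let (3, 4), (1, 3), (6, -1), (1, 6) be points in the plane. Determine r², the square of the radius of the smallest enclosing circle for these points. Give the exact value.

The minimum enclosing circle of a finite set is fixed by two of the points (as a diameter) or three (as a circumcircle).
The farthest pair is (6, -1)–(1, 6) with squared distance 74. The circle on this segment as diameter has centre (3.5, 2.5) and r² = 74/4 = 18.5.
Check (3, 4): distance² to centre = 2.5 ≤ 18.5, so it lies inside.
All remaining points lie in this disk, and no smaller disk contains both endpoints, so this is the minimum enclosing circle.

18.5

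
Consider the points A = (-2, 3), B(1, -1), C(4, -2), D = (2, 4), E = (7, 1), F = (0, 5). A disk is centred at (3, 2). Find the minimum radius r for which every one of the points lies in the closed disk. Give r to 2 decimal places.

5.10

The required radius is the distance from (3, 2) to the farthest point.
Squared distances: 26, 13, 17, 5, 17, 18.
Maximum is 26, attained at A.
r = √26 ≈ 5.10.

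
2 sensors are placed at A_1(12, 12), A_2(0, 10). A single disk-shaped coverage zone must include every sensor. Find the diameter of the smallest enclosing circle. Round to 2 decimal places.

12.17

The smallest circle enclosing two points has them as diameter endpoints.
Centre = midpoint = (6, 11); r² = |A_1A_2|²/4 = 148/4 = 37.
Diameter = 2r = 2√37 ≈ 12.17.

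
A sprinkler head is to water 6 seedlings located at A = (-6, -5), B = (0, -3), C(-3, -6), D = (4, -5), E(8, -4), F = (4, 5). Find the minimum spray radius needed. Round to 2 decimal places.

A smallest enclosing disk is always determined by at most three of the input points on its boundary.
The minimum enclosing circle is determined by three boundary points: A, E, F.
Their circumcentre is (21/26, -47/26) with r² = 19109/338.
The farthest remaining point C is at distance² 10841/338 ≤ 19109/338.
r = √(19109/338) ≈ 7.52.

7.52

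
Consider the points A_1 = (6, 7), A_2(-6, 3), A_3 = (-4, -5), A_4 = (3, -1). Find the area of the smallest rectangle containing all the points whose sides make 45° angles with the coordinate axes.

143

In coordinates u = x + y, v = x − y the rectangle is axis-aligned; the map (x,y)→(u,v) scales areas by 2.
u-values: 13, -3, -9, 2; range = 13 − (-9) = 22.
v-values: -1, -9, 1, 4; range = 4 − (-9) = 13.
Area = (22 × 13) / 2 = 143.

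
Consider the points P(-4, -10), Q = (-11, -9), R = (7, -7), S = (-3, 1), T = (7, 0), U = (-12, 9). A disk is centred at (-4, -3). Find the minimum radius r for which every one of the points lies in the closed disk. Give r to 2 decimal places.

14.42

The required radius is the distance from (-4, -3) to the farthest point.
Squared distances: 49, 85, 137, 17, 130, 208.
Maximum is 208, attained at U.
r = √208 ≈ 14.42.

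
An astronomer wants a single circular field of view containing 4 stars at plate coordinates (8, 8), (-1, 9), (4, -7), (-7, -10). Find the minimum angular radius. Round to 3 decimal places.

11.715

The farthest pair is (8, 8)–(-7, -10) with squared distance 549. The circle on this segment as diameter has centre (0.5, -1) and r² = 549/4 = 137.25.
Check (-1, 9): distance² to centre = 102.25 ≤ 137.25, so it lies inside.
All remaining points lie in this disk, and no smaller disk contains both endpoints, so this is the minimum enclosing circle.
r = √(137.25) ≈ 11.715.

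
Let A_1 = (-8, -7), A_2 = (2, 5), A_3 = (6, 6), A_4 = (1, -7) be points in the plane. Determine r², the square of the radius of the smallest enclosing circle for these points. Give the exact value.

By Welzl's lemma the MEC is supported by two points (diametrically opposite) or three points (on a circumcircle).
The farthest pair is A_1–A_3 with squared distance 365. The circle on this segment as diameter has centre (-1, -0.5) and r² = 365/4 = 91.25.
Check A_2: distance² to centre = 39.25 ≤ 91.25, so it lies inside.
All remaining points lie in this disk, and no smaller disk contains both endpoints, so this is the minimum enclosing circle.

91.25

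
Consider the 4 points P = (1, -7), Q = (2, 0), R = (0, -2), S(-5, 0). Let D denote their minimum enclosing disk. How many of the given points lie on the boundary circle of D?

3

The minimum enclosing circle of a finite set is fixed by two of the points (as a diameter) or three (as a circumcircle).
The minimum enclosing circle is determined by three boundary points: P, Q, S.
Their circumcentre is (-1.5, -43/14) with r² = 2125/98.
The farthest remaining point R is at distance² 333/98 ≤ 2125/98.
The points at distance exactly r from the centre are P, Q, S — 3 points.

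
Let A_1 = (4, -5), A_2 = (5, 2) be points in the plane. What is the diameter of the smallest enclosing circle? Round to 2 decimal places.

7.07

The smallest circle enclosing two points has them as diameter endpoints.
Centre = midpoint = (4.5, -1.5); r² = |A_1A_2|²/4 = 50/4 = 12.5.
Diameter = 2r = 2√(12.5) ≈ 7.07.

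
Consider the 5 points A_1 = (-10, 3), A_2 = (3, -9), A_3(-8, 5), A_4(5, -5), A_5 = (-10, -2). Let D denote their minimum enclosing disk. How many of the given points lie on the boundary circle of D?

A smallest enclosing disk is always determined by at most three of the input points on its boundary.
The minimum enclosing circle is determined by three boundary points: A_1, A_2, A_3.
Their circumcentre is (-2.78, -2.22) with r² = 79.3768.
The farthest remaining point A_4 is at distance² 68.2568 ≤ 79.3768.
The points at distance exactly r from the centre are A_1, A_2, A_3 — 3 points.

3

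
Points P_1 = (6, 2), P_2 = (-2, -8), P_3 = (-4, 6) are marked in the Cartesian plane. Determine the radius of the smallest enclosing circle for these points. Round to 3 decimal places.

Side lengths²: P_1P_2² = 164, P_1P_3² = 116, P_2P_3² = 200.
Since P_2P_3² = 200 < 164 + 116 = 280, the triangle is acute, so the smallest enclosing circle is the circumcircle.
Circumcentre = (-29/33, -23/33), r² = 59450/1089.
r = √(59450/1089) ≈ 7.389.

7.389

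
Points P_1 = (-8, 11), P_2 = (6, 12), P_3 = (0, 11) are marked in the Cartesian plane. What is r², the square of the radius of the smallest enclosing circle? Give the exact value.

49.25

Side lengths²: P_1P_2² = 197, P_1P_3² = 64, P_2P_3² = 37.
Since P_1P_2² = 197 ≥ 64 + 37 = 101, the angle opposite P_1P_2 is not acute, so the smallest enclosing circle has P_1P_2 as diameter.
Centre = midpoint of P_1P_2 = (-1, 11.5), r² = 197/4 = 49.25.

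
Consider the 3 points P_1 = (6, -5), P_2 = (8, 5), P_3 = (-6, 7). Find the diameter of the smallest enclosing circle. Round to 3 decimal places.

Side lengths²: P_1P_2² = 104, P_1P_3² = 288, P_2P_3² = 200.
Since P_1P_3² = 288 < 200 + 104 = 304, the triangle is acute, so the smallest enclosing circle is the circumcircle.
Circumcentre = (1/3, 4/3), r² = 650/9.
Diameter = 2r = 2√(650/9) ≈ 16.997.

16.997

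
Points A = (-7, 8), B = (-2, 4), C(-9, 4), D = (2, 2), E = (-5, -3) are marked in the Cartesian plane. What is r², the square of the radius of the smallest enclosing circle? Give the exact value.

60125/1682

The minimum enclosing circle is determined by three boundary points: A, D, E.
Their circumcentre is (-227/58, 167/58) with r² = 60125/1682.
The farthest remaining point C is at distance² 45625/1682 ≤ 60125/1682.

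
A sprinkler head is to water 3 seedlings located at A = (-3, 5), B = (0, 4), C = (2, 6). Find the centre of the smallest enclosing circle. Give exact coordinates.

Side lengths²: AB² = 10, AC² = 26, BC² = 8.
Since AC² = 26 ≥ 10 + 8 = 18, the angle opposite AC is not acute, so the smallest enclosing circle has AC as diameter.
Centre = midpoint of AC = (-0.5, 5.5), r² = 26/4 = 6.5.
Centre = (-0.5, 5.5).

(-0.5, 5.5)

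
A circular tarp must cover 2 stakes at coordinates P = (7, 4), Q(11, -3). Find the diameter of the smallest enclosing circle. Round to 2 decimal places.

8.06

The smallest circle enclosing two points has them as diameter endpoints.
Centre = midpoint = (9, 0.5); r² = |PQ|²/4 = 65/4 = 16.25.
Diameter = 2r = 2√(16.25) ≈ 8.06.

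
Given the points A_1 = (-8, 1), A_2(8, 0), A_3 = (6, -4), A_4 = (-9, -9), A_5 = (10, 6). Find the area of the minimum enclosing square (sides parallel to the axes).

The bounding box has width 19 and height 15.
An axis-aligned square enclosing the set must have side ≥ max(width, height).
So the minimum side is max(19, 15) = 19.
Area = 19² = 361.

361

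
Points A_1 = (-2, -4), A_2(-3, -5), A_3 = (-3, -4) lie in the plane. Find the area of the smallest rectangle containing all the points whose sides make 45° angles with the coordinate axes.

In coordinates u = x + y, v = x − y the rectangle is axis-aligned; the map (x,y)→(u,v) scales areas by 2.
u-values: -6, -8, -7; range = -6 − (-8) = 2.
v-values: 2, 2, 1; range = 2 − 1 = 1.
Area = (2 × 1) / 2 = 1.

1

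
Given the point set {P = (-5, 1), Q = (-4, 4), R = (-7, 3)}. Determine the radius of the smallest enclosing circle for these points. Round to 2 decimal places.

1.77

Side lengths²: PQ² = 10, PR² = 8, QR² = 10.
Since QR² = 10 < 10 + 8 = 18, the triangle is acute, so the smallest enclosing circle is the circumcircle.
Circumcentre = (-5.25, 2.75), r² = 3.125.
r = √(3.125) ≈ 1.77.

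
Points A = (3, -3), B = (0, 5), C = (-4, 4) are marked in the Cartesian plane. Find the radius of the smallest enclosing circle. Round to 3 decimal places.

4.950

Side lengths²: AB² = 73, AC² = 98, BC² = 17.
Since AC² = 98 ≥ 73 + 17 = 90, the angle opposite AC is not acute, so the smallest enclosing circle has AC as diameter.
Centre = midpoint of AC = (-0.5, 0.5), r² = 98/4 = 24.5.
r = √(24.5) ≈ 4.950.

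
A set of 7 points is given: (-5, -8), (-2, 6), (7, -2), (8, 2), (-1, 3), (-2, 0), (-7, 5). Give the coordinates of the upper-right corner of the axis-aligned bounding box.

(8, 6)

x-range [-7, 8], y-range [-8, 6].
The upper-right corner is (8, 6).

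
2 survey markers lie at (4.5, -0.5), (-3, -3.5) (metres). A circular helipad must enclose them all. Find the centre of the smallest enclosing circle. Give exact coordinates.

The smallest circle enclosing two points has them as diameter endpoints.
Centre = midpoint = (0.75, -2); r² = |(4.5, -0.5)−(-3, -3.5)|²/4 = 65.25/4 = 16.3125.
Centre = (0.75, -2).

(0.75, -2)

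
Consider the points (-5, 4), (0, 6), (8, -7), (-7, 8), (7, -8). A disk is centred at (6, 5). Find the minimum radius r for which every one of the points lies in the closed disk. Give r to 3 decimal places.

13.342

The required radius is the distance from (6, 5) to the farthest point.
Squared distances: 122, 37, 148, 178, 170.
Maximum is 178, attained at (-7, 8).
r = √178 ≈ 13.342.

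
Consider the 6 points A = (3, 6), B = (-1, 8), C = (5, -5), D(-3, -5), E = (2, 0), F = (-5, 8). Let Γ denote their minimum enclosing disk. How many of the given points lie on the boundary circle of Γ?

A smallest enclosing disk is always determined by at most three of the input points on its boundary.
The farthest pair is C–F with squared distance 269. The circle on this segment as diameter has centre (0, 1.5) and r² = 269/4 = 67.25.
Check A: distance² to centre = 29.25 ≤ 67.25, so it lies inside.
All remaining points lie in this disk, and no smaller disk contains both endpoints, so this is the minimum enclosing circle.
The points at distance exactly r from the centre are C, F — 2 points.

2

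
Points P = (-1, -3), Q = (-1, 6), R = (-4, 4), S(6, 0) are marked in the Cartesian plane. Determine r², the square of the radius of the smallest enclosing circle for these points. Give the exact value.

29

A smallest enclosing disk is always determined by at most three of the input points on its boundary.
The farthest pair is R–S with squared distance 116. The circle on this segment as diameter has centre (1, 2) and r² = 116/4 = 29.
Check P: distance² to centre = 29 ≤ 29, so it lies inside.
All remaining points lie in this disk, and no smaller disk contains both endpoints, so this is the minimum enclosing circle.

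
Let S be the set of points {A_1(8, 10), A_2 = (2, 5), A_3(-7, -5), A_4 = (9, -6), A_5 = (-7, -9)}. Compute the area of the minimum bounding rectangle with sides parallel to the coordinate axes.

304

x ranges over [-7, 9], width 16.
y ranges over [-9, 10], height 19.
Area = 16 × 19 = 304.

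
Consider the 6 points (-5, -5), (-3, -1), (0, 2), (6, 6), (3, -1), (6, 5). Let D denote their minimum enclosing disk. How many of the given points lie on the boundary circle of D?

By Welzl's lemma the MEC is supported by two points (diametrically opposite) or three points (on a circumcircle).
The farthest pair is (-5, -5)–(6, 6) with squared distance 242. The circle on this segment as diameter has centre (0.5, 0.5) and r² = 242/4 = 60.5.
Check (-3, -1): distance² to centre = 14.5 ≤ 60.5, so it lies inside.
All remaining points lie in this disk, and no smaller disk contains both endpoints, so this is the minimum enclosing circle.
The points at distance exactly r from the centre are (-5, -5), (6, 6) — 2 points.

2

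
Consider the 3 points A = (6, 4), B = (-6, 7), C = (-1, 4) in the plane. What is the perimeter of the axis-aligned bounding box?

Width = max x − min x = 6 − (-6) = 12.
Height = max y − min y = 7 − 4 = 3.
Perimeter = 2(12 + 3) = 30.

30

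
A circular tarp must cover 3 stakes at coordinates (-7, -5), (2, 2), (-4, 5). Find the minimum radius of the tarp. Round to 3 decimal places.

5.786

Call the three points A, B, C in the order given.
Side lengths²: AB² = 130, AC² = 109, BC² = 45.
Since AB² = 130 < 109 + 45 = 154, the triangle is acute, so the smallest enclosing circle is the circumcircle.
Circumcentre = (-143/46, -33/46), r² = 35425/1058.
r = √(35425/1058) ≈ 5.786.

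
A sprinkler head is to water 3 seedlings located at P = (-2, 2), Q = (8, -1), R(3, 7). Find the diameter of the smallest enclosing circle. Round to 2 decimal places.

10.71

Side lengths²: PQ² = 109, PR² = 50, QR² = 89.
Since PQ² = 109 < 89 + 50 = 139, the triangle is acute, so the smallest enclosing circle is the circumcircle.
Circumcentre = (87/26, 43/26), r² = 9701/338.
Diameter = 2r = 2√(9701/338) ≈ 10.71.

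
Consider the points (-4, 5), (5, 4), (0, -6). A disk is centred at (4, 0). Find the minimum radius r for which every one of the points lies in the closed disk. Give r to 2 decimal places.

The required radius is the distance from (4, 0) to the farthest point.
Squared distances: 89, 17, 52.
Maximum is 89, attained at (-4, 5).
r = √89 ≈ 9.43.

9.43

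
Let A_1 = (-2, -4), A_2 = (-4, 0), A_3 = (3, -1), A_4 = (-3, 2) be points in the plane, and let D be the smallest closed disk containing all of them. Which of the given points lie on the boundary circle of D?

A_1, A_3, A_4

The minimum enclosing circle of a finite set is fixed by two of the points (as a diameter) or three (as a circumcircle).
The minimum enclosing circle is determined by three boundary points: A_1, A_3, A_4.
Their circumcentre is (-13/22, -15/22) with r² = 3145/242.
The farthest remaining point A_2 is at distance² 2925/242 ≤ 3145/242.
The points at distance exactly r from the centre are A_1, A_3, A_4 — 3 points.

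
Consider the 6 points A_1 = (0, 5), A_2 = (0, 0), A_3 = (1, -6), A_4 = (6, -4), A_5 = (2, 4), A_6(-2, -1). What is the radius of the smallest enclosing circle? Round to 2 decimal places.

5.64

A smallest enclosing disk is always determined by at most three of the input points on its boundary.
The minimum enclosing circle is determined by three boundary points: A_1, A_3, A_4.
Their circumcentre is (63/38, -15/38) with r² = 22997/722.
The farthest remaining point A_5 is at distance² 14029/722 ≤ 22997/722.
r = √(22997/722) ≈ 5.64.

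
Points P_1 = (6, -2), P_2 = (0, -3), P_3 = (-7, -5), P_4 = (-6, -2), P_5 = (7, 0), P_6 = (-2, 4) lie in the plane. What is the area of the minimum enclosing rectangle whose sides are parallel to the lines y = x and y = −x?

In coordinates u = x + y, v = x − y the rectangle is axis-aligned; the map (x,y)→(u,v) scales areas by 2.
u-values: 4, -3, -12, -8, 7, 2; range = 7 − (-12) = 19.
v-values: 8, 3, -2, -4, 7, -6; range = 8 − (-6) = 14.
Area = (19 × 14) / 2 = 133.

133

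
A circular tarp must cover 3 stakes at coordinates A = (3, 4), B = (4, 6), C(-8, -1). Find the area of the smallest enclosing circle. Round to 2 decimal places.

Side lengths²: AB² = 5, AC² = 146, BC² = 193.
Since BC² = 193 ≥ 146 + 5 = 151, the angle opposite BC is not acute, so the smallest enclosing circle has BC as diameter.
Centre = midpoint of BC = (-2, 2.5), r² = 193/4 = 48.25.
Area = π·r² = π·48.25 ≈ 151.58.

151.58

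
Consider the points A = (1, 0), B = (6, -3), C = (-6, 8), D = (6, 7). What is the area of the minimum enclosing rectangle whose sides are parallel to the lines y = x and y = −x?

In coordinates u = x + y, v = x − y the rectangle is axis-aligned; the map (x,y)→(u,v) scales areas by 2.
u-values: 1, 3, 2, 13; range = 13 − 1 = 12.
v-values: 1, 9, -14, -1; range = 9 − (-14) = 23.
Area = (12 × 23) / 2 = 138.

138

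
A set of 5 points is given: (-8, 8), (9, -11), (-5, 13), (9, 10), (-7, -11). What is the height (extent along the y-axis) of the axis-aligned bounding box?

24

max y = 13, min y = -11, so height = 24.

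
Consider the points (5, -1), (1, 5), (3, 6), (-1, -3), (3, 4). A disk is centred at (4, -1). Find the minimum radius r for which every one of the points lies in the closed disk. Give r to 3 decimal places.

7.071

The required radius is the distance from (4, -1) to the farthest point.
Squared distances: 1, 45, 50, 29, 26.
Maximum is 50, attained at (3, 6).
r = √50 ≈ 7.071.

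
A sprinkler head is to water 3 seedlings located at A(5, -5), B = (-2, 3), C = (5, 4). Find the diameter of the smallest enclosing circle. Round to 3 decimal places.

10.738

Side lengths²: AB² = 113, AC² = 81, BC² = 50.
Since AB² = 113 < 81 + 50 = 131, the triangle is acute, so the smallest enclosing circle is the circumcircle.
Circumcentre = (29/14, -0.5), r² = 2825/98.
Diameter = 2r = 2√(2825/98) ≈ 10.738.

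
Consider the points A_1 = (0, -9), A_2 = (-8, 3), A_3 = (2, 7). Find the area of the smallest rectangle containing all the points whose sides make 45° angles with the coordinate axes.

180

In coordinates u = x + y, v = x − y the rectangle is axis-aligned; the map (x,y)→(u,v) scales areas by 2.
u-values: -9, -5, 9; range = 9 − (-9) = 18.
v-values: 9, -11, -5; range = 9 − (-11) = 20.
Area = (18 × 20) / 2 = 180.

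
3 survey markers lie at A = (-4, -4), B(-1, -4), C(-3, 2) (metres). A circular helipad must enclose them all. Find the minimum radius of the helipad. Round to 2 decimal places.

Side lengths²: AB² = 9, AC² = 37, BC² = 40.
Since BC² = 40 < 37 + 9 = 46, the triangle is acute, so the smallest enclosing circle is the circumcircle.
Circumcentre = (-2.5, -7/6), r² = 185/18.
r = √(185/18) ≈ 3.21.

3.21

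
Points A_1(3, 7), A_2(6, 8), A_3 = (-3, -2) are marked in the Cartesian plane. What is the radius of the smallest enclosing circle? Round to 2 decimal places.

6.73

Side lengths²: A_1A_2² = 10, A_1A_3² = 117, A_2A_3² = 181.
Since A_2A_3² = 181 ≥ 117 + 10 = 127, the angle opposite A_2A_3 is not acute, so the smallest enclosing circle has A_2A_3 as diameter.
Centre = midpoint of A_2A_3 = (1.5, 3), r² = 181/4 = 45.25.
r = √(45.25) ≈ 6.73.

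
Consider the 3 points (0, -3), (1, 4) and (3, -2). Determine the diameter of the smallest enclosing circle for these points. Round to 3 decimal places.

7.071

Call the three points A, B, C in the order given.
Side lengths²: AB² = 50, AC² = 10, BC² = 40.
Since AB² = 50 ≥ 40 + 10 = 50, the angle opposite AB is not acute, so the smallest enclosing circle has AB as diameter.
Centre = midpoint of AB = (0.5, 0.5), r² = 50/4 = 12.5.
Diameter = 2r = 2√(12.5) ≈ 7.071.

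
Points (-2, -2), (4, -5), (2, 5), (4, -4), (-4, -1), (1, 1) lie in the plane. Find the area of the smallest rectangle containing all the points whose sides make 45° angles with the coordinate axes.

72

In coordinates u = x + y, v = x − y the rectangle is axis-aligned; the map (x,y)→(u,v) scales areas by 2.
u-values: -4, -1, 7, 0, -5, 2; range = 7 − (-5) = 12.
v-values: 0, 9, -3, 8, -3, 0; range = 9 − (-3) = 12.
Area = (12 × 12) / 2 = 72.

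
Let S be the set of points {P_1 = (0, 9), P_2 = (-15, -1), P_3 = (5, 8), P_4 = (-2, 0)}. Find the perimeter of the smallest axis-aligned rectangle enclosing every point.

60

Width = max x − min x = 5 − (-15) = 20.
Height = max y − min y = 9 − (-1) = 10.
Perimeter = 2(20 + 10) = 60.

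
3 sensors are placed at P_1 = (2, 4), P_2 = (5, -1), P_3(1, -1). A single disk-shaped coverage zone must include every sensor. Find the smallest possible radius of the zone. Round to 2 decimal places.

2.97

Side lengths²: P_1P_2² = 34, P_1P_3² = 26, P_2P_3² = 16.
Since P_1P_2² = 34 < 26 + 16 = 42, the triangle is acute, so the smallest enclosing circle is the circumcircle.
Circumcentre = (3, 1.2), r² = 8.84.
r = √(8.84) ≈ 2.97.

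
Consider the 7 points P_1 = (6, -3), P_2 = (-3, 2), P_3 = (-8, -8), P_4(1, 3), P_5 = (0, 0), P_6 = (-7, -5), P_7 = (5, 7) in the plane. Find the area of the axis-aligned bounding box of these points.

210

x ranges over [-8, 6], width 14.
y ranges over [-8, 7], height 15.
Area = 14 × 15 = 210.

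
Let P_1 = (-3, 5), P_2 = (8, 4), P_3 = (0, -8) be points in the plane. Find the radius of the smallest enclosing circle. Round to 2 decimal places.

Side lengths²: P_1P_2² = 122, P_1P_3² = 178, P_2P_3² = 208.
Since P_2P_3² = 208 < 178 + 122 = 300, the triangle is acute, so the smallest enclosing circle is the circumcircle.
Circumcentre = (71/35, -24/35), r² = 70577/1225.
r = √(70577/1225) ≈ 7.59.

7.59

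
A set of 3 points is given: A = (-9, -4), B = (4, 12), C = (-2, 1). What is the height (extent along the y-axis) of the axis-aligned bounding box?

16

max y = 12, min y = -4, so height = 16.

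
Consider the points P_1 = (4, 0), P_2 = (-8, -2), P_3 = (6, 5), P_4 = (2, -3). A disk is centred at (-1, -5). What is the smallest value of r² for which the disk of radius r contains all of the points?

149

The required radius is the distance from (-1, -5) to the farthest point.
Squared distances: 50, 58, 149, 13.
Maximum is 149, attained at P_3.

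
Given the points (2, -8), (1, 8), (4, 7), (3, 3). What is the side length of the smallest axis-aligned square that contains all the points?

16

The bounding box has width 3 and height 16.
An axis-aligned square enclosing the set must have side ≥ max(width, height).
So the minimum side is max(3, 16) = 16.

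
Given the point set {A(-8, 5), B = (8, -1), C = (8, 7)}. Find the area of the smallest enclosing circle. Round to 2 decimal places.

Side lengths²: AB² = 292, AC² = 260, BC² = 64.
Since AB² = 292 < 260 + 64 = 324, the triangle is acute, so the smallest enclosing circle is the circumcircle.
Circumcentre = (0.375, 3), r² = 74.140625.
Area = π·r² = π·74.140625 ≈ 232.92.

232.92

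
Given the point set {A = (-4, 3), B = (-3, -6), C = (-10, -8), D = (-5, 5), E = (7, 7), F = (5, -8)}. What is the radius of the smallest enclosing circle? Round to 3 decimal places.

11.336

The minimum enclosing circle of a finite set is fixed by two of the points (as a diameter) or three (as a circumcircle).
The farthest pair is C–E with squared distance 514. The circle on this segment as diameter has centre (-1.5, -0.5) and r² = 514/4 = 128.5.
Check A: distance² to centre = 18.5 ≤ 128.5, so it lies inside.
All remaining points lie in this disk, and no smaller disk contains both endpoints, so this is the minimum enclosing circle.
r = √(128.5) ≈ 11.336.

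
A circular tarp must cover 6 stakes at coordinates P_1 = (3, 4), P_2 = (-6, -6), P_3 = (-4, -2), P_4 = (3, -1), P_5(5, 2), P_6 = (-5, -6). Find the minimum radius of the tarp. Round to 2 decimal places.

6.81

By Welzl's lemma the MEC is supported by two points (diametrically opposite) or three points (on a circumcircle).
The minimum enclosing circle is determined by three boundary points: P_1, P_2, P_5.
Their circumcentre is (-27/38, -65/38) with r² = 33485/722.
The farthest remaining point P_6 is at distance² 26569/722 ≤ 33485/722.
r = √(33485/722) ≈ 6.81.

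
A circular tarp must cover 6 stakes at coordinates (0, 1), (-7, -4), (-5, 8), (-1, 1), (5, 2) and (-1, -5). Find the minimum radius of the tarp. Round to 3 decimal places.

7.210

A smallest enclosing disk is always determined by at most three of the input points on its boundary.
The minimum enclosing circle is determined by three boundary points: (-7, -4), (-5, 8), (5, 2).
Their circumcentre is (-24/11, 15/11) with r² = 6290/121.
The farthest remaining point (-1, -5) is at distance² 5069/121 ≤ 6290/121.
r = √(6290/121) ≈ 7.210.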